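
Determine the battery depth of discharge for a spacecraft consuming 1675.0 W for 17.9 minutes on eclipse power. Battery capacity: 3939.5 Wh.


E_used = P * t / 60 = 1675.0 * 17.9 / 60 = 499.7083 Wh
DOD = E_used / E_total * 100 = 499.7083 / 3939.5 * 100
DOD = 12.6846 %

12.6846 %


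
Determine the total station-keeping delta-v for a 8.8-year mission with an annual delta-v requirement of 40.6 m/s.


dV = rate * years = 40.6 * 8.8
dV = 357.2800 m/s

357.2800 m/s


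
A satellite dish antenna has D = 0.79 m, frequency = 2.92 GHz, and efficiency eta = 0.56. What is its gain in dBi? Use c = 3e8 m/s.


lambda = c/f = 3e8 / 2.92e+09 = 0.1027397 m
G = eta*(pi*D/lambda)^2 = 0.56*(pi*0.79/0.1027397)^2
G = 326.7873 (linear)
G = 10*log10(326.7873) = 25.1427 dBi

25.1427 dBi


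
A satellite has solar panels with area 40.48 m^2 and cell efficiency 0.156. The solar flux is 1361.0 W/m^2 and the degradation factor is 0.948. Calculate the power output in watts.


P = area * eta * S * degradation
P = 40.48 * 0.156 * 1361.0 * 0.948
P = 8147.6350 W

8147.6350 W


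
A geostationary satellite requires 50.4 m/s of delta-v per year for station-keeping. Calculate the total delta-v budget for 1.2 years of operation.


dV = rate * years = 50.4 * 1.2
dV = 60.4800 m/s

60.4800 m/s


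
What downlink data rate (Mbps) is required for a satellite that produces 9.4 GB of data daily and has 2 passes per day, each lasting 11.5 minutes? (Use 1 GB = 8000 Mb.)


total contact time = 2 * 11.5 * 60 = 1380.0000 s
data = 9.4 GB = 75200.0000 Mb
rate = 75200.0000 / 1380.0000 = 54.4928 Mbps

54.4928 Mbps


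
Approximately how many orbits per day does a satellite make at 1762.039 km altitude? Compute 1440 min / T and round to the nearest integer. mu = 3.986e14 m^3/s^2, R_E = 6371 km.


r = 8.133039e+06 m
T = 2*pi*sqrt(r^3/mu) = 7299.4561 s = 121.6576 min
revs/day = 1440 / 121.6576 = 11.8365
Rounded: 12 revolutions per day

12 revolutions per day


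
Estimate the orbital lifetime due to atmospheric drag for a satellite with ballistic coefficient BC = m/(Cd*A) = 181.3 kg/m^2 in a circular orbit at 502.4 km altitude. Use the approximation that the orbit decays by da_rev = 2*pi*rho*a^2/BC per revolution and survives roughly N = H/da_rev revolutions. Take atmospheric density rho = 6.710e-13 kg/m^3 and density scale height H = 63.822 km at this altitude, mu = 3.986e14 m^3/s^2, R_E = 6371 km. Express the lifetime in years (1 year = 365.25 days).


a = R_E + alt = 6873.4000 km = 6.8734e+06 m
da_rev = 2*pi*rho*a^2/BC = 2*pi*6.710e-13*(6.8734e+06)^2/181.3 = 1.098621 m per revolution
N = H/da_rev = 63822.0000 m / 1.098621 m = 58092.8373 revolutions
P = 2*pi*sqrt(a^3/mu) = 5671.1175 s
lifetime = N*P = 58092.8373 * 5671.1175 = 3.2945131e+08 s = 3813.0939 days
years = 3813.0939 / 365.25 = 10.4397 years

10.4397 years


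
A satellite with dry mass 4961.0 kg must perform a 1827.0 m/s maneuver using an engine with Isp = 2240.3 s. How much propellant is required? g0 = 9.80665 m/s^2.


ve = Isp * g0 = 2240.3 * 9.80665 = 21969.837995 m/s
mass ratio = exp(dv/ve) = exp(1827.0/21969.837995) = 1.08671509
m_prop = m_dry * (mr - 1) = 4961.0 * (1.08671509 - 1)
m_prop = 430.1936 kg

430.1936 kg


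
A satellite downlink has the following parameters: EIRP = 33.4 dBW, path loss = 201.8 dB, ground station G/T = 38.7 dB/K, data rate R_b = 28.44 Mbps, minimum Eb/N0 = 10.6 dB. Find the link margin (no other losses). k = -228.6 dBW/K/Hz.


C/N0 = EIRP - FSPL + G/T - k = 33.4 - 201.8 + 38.7 - (-228.6)
C/N0 = 98.9000 dB-Hz
R_b = 28.44 Mbps = 2.844e+07 bps -> 10*log10(R_b) = 74.5393 dB-Hz
Eb/N0 = C/N0 - 10*log10(R_b) = 98.9000 - 74.5393 = 24.3607 dB
Margin = Eb/N0 - Eb/N0_req = 24.3607 - 10.6 = 13.7607 dB (link closes)

13.7607 dB


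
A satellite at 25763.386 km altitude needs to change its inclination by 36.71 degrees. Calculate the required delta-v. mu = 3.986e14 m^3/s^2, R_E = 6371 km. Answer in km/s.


r = 32134.3860 km = 3.2134386e+07 m
V = sqrt(mu/r) = 3521.9537 m/s
di = 36.71 deg = 0.6407104 rad
dV = 2*V*sin(di/2) = 2*3521.9537*sin(0.3203552)
dV = 2218.1525 m/s = 2.2182 km/s

2.2182 km/s


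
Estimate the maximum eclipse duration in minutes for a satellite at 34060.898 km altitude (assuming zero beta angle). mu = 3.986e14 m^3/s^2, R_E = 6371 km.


r = 40431.8980 km
T = 1348.4851 min
Eclipse fraction = arcsin(R_E/r)/pi = arcsin(6371.0000/40431.8980)/pi
= arcsin(0.1575736)/pi = 0.05036715
Eclipse duration = 0.05036715 * 1348.4851 = 67.9194 min

67.9194 minutes


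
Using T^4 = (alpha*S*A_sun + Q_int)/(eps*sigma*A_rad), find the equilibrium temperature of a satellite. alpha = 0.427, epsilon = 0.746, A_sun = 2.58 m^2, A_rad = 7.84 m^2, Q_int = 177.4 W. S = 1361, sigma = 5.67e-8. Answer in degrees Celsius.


Numerator = alpha*S*A_sun + Q_int = 0.427*1361*2.58 + 177.4 = 1676.7593 W
Denominator = eps*sigma*A_rad = 0.746*5.67e-8*7.84 = 3.3161789e-07 W/K^4
T^4 = 5.0562992e+09 K^4
T = 266.6602 K = -6.4898 C

-6.4898 degrees Celsius


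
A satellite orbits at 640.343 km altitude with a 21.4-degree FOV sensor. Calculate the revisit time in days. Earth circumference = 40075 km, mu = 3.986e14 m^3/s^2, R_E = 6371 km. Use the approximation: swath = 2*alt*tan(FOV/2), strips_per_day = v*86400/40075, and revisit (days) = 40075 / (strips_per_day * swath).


swath = 2*640.343*tan(0.1867502) = 241.9881 km
v = sqrt(mu/r) = 7539.9426 m/s = 7.5399 km/s
strips/day = v*86400/40075 = 7.5399*86400/40075 = 16.2558
coverage/day = strips * swath = 16.2558 * 241.9881 = 3933.7098 km
revisit = 40075 / 3933.7098 = 10.1876 days

10.1876 days


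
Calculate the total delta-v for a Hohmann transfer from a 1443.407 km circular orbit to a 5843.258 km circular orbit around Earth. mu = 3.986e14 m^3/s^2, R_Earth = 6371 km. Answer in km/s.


r1 = 7814.4070 km = 7.814407e+06 m
r2 = 12214.2580 km = 1.2214258e+07 m
dv1 = sqrt(mu/r1)*(sqrt(2*r2/(r1+r2)) - 1) = 745.5561 m/s
dv2 = sqrt(mu/r2)*(1 - sqrt(2*r1/(r1+r2))) = 666.3280 m/s
total dv = |dv1| + |dv2| = 745.5561 + 666.3280 = 1411.8841 m/s = 1.4119 km/s

1.4119 km/s


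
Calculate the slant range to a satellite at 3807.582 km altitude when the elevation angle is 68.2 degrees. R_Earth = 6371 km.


h = 3807.582 km, el = 68.2 deg
d = -R_E*sin(el) + sqrt((R_E*sin(el))^2 + 2*R_E*h + h^2)
d = -6371.0000*sin(1.1903) + sqrt((6371.0000*0.9284858)^2 + 2*6371.0000*3807.582 + 3807.582^2)
d = 3984.3970 km

3984.3970 km


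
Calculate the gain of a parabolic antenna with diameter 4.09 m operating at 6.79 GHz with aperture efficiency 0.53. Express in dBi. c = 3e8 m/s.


lambda = c/f = 3e8 / 6.79e+09 = 0.04418262 m
G = eta*(pi*D/lambda)^2 = 0.53*(pi*4.09/0.04418262)^2
G = 44824.8939 (linear)
G = 10*log10(44824.8939) = 46.5152 dBi

46.5152 dBi


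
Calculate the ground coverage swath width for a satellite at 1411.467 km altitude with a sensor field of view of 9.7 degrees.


FOV = 9.7 deg = 0.1692969 rad
swath = 2 * alt * tan(FOV/2) = 2 * 1411.467 * tan(0.08464847)
swath = 2 * 1411.467 * 0.08485123
swath = 239.5294 km

239.5294 km


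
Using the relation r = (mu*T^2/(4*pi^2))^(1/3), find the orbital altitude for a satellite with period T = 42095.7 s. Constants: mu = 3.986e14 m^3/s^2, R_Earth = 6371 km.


T = 42095.7 s
r = (mu*T^2/(4*pi^2))^(1/3) = (3.986e14 * 42095.7^2 / (4*pi^2))^(1/3)
r = 2.6154776e+07 m = 26154.7763 km
alt = r - R_E = 26154.7763 - 6371 = 19783.7763 km

19783.7763 km


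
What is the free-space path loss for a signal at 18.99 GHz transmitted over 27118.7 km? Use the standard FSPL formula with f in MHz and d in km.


f = 18.99 GHz = 18990.0000 MHz
d = 27118.7 km
FSPL = 32.44 + 20*log10(18990.0000) + 20*log10(27118.7)
FSPL = 32.44 + 85.5705 + 88.6654
FSPL = 206.6759 dB

206.6759 dB


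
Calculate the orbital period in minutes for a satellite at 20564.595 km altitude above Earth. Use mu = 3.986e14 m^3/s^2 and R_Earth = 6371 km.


r = 26935.5950 km = 2.6935595e+07 m
T = 2*pi*sqrt(r^3/mu) = 2*pi*sqrt(1.9542482e+22 / 3.986e14)
T = 43994.7730 s = 733.2462 min

733.2462 minutes


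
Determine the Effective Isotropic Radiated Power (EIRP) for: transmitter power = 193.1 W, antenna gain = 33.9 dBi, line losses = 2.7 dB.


Pt = 193.1 W = 22.8578 dBW
EIRP = Pt_dBW + Gt - losses = 22.8578 + 33.9 - 2.7 = 54.0578 dBW

54.0578 dBW


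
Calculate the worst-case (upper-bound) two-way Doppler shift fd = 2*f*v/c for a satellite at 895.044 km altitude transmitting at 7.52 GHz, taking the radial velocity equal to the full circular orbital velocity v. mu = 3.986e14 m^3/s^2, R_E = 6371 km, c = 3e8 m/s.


r = 7.266044e+06 m
v = sqrt(mu/r) = 7406.6127 m/s (worst-case radial velocity)
f = 7.52 GHz = 7.52e+09 Hz
fd = 2*f*v/c = 2*7.52e+09*7406.6127/3.0e+08
fd = 371318.1833 Hz

371318.1833 Hz


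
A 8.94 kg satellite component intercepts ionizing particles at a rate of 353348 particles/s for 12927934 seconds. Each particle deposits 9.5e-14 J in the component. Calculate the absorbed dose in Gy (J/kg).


Total energy deposited = rate * time * E_per
  = 353348 * 12927934 * 9.5e-14 = 0.4339657 J
Dose = E_total / mass = 0.4339657 / 8.94
Dose = 0.04854202 Gy

0.0485 Gy


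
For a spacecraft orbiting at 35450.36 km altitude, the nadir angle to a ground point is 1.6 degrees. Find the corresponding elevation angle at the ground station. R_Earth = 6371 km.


r = R_E + alt = 41821.3600 km
Law of sines in the satellite / Earth-center / ground-point triangle:
  sin(nadir)/R_E = sin(90 + el)/r  =>  cos(el) = (r/R_E)*sin(nadir)
cos(el) = (41821.3600 / 6371.0000) * sin(1.6 deg) = 0.1832869
el = arccos(0.1832869) = 79.4387 deg
(Earth-central angle = 90 - nadir - el = 8.9613 deg)

79.4387 degrees


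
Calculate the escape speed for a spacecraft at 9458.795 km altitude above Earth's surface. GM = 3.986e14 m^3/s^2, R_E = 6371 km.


r = 6371.0 + 9458.795 = 15829.7950 km = 1.5829795e+07 m
v_esc = sqrt(2*mu/r) = sqrt(2*3.986e14 / 1.5829795e+07)
v_esc = 7096.5293 m/s = 7.0965 km/s

7.0965 km/s


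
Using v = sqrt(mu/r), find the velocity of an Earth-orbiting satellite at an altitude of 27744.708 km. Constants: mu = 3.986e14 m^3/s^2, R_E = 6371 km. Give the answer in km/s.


r = R_E + alt = 6371.0 + 27744.708 = 34115.7080 km = 3.4115708e+07 m
v = sqrt(mu/r) = sqrt(3.986e14 / 3.4115708e+07) = 3418.1526 m/s = 3.4182 km/s

3.4182 km/s


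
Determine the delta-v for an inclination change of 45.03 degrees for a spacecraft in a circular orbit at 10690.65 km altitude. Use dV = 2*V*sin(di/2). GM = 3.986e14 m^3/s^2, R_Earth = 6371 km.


r = 17061.6500 km = 1.706165e+07 m
V = sqrt(mu/r) = 4833.4600 m/s
di = 45.03 deg = 0.7859218 rad
dV = 2*V*sin(di/2) = 2*4833.4600*sin(0.3929609)
dV = 3701.7082 m/s = 3.7017 km/s

3.7017 km/s


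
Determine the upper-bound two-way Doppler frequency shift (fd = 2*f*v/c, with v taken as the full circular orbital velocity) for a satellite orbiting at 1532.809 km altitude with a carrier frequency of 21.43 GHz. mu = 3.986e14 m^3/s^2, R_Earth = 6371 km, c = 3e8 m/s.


r = 7.903809e+06 m
v = sqrt(mu/r) = 7101.5055 m/s (worst-case radial velocity)
f = 21.43 GHz = 2.143e+10 Hz
fd = 2*f*v/c = 2*2.143e+10*7101.5055/3.0e+08
fd = 1.0145684e+06 Hz

1.0146e+06 Hz


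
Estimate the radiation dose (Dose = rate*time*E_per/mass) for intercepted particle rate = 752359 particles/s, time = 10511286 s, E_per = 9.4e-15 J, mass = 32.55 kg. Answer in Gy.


Total energy deposited = rate * time * E_per
  = 752359 * 10511286 * 9.4e-15 = 0.07433765 J
Dose = E_total / mass = 0.07433765 / 32.55
Dose = 0.002283799 Gy

0.0023 Gy


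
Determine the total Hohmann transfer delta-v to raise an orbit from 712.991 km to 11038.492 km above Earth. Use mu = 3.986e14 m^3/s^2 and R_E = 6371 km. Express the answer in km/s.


r1 = 7083.9910 km = 7.083991e+06 m
r2 = 17409.4920 km = 1.7409492e+07 m
dv1 = sqrt(mu/r1)*(sqrt(2*r2/(r1+r2)) - 1) = 1442.4201 m/s
dv2 = sqrt(mu/r2)*(1 - sqrt(2*r1/(r1+r2))) = 1145.7435 m/s
total dv = |dv1| + |dv2| = 1442.4201 + 1145.7435 = 2588.1636 m/s = 2.5882 km/s

2.5882 km/s


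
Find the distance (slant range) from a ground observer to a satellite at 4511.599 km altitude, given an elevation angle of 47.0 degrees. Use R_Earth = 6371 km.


h = 4511.599 km, el = 47.0 deg
d = -R_E*sin(el) + sqrt((R_E*sin(el))^2 + 2*R_E*h + h^2)
d = -6371.0000*sin(0.8203047) + sqrt((6371.0000*0.7313537)^2 + 2*6371.0000*4511.599 + 4511.599^2)
d = 5318.1122 km

5318.1122 km


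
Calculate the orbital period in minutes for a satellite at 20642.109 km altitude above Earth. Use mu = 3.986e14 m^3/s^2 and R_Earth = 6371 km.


r = 27013.1090 km = 2.7013109e+07 m
T = 2*pi*sqrt(r^3/mu) = 2*pi*sqrt(1.9711683e+22 / 3.986e14)
T = 44184.8187 s = 736.4136 min

736.4136 minutes


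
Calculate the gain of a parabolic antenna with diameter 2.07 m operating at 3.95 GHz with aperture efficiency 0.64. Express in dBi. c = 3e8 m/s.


lambda = c/f = 3e8 / 3.95e+09 = 0.07594937 m
G = eta*(pi*D/lambda)^2 = 0.64*(pi*2.07/0.07594937)^2
G = 4692.1522 (linear)
G = 10*log10(4692.1522) = 36.7137 dBi

36.7137 dBi


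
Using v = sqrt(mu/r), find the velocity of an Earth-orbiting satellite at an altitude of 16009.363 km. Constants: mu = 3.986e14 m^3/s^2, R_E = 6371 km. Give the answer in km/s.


r = R_E + alt = 6371.0 + 16009.363 = 22380.3630 km = 2.2380363e+07 m
v = sqrt(mu/r) = sqrt(3.986e14 / 2.2380363e+07) = 4220.2199 m/s = 4.2202 km/s

4.2202 km/s


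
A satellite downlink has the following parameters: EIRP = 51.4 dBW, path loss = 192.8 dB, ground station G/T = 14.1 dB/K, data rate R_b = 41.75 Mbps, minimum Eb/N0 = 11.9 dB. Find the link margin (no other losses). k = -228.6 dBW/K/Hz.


C/N0 = EIRP - FSPL + G/T - k = 51.4 - 192.8 + 14.1 - (-228.6)
C/N0 = 101.3000 dB-Hz
R_b = 41.75 Mbps = 4.175e+07 bps -> 10*log10(R_b) = 76.2066 dB-Hz
Eb/N0 = C/N0 - 10*log10(R_b) = 101.3000 - 76.2066 = 25.0934 dB
Margin = Eb/N0 - Eb/N0_req = 25.0934 - 11.9 = 13.1934 dB (link closes)

13.1934 dB


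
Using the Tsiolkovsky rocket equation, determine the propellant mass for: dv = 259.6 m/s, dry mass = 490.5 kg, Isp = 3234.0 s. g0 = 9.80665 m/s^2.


ve = Isp * g0 = 3234.0 * 9.80665 = 31714.706100 m/s
mass ratio = exp(dv/ve) = exp(259.6/31714.706100) = 1.00821907
m_prop = m_dry * (mr - 1) = 490.5 * (1.00821907 - 1)
m_prop = 4.0315 kg

4.0315 kg


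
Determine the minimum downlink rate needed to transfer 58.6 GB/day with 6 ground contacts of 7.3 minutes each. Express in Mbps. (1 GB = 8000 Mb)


total contact time = 6 * 7.3 * 60 = 2628.0000 s
data = 58.6 GB = 468800.0000 Mb
rate = 468800.0000 / 2628.0000 = 178.3866 Mbps

178.3866 Mbps


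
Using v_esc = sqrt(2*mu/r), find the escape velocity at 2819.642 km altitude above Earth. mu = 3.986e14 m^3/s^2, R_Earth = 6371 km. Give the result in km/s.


r = 6371.0 + 2819.642 = 9190.6420 km = 9.190642e+06 m
v_esc = sqrt(2*mu/r) = sqrt(2*3.986e14 / 9.190642e+06)
v_esc = 9313.4529 m/s = 9.3135 km/s

9.3135 km/s


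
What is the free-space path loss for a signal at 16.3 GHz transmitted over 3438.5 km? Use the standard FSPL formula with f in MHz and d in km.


f = 16.3 GHz = 16300.0000 MHz
d = 3438.5 km
FSPL = 32.44 + 20*log10(16300.0000) + 20*log10(3438.5)
FSPL = 32.44 + 84.2438 + 70.7274
FSPL = 187.4111 dB

187.4111 dB


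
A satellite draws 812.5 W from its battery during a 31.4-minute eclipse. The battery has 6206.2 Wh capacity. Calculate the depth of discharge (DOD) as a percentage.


E_used = P * t / 60 = 812.5 * 31.4 / 60 = 425.2083 Wh
DOD = E_used / E_total * 100 = 425.2083 / 6206.2 * 100
DOD = 6.8513 %

6.8513 %


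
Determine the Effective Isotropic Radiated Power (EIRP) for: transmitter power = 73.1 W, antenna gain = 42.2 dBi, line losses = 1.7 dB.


Pt = 73.1 W = 18.6392 dBW
EIRP = Pt_dBW + Gt - losses = 18.6392 + 42.2 - 1.7 = 59.1392 dBW

59.1392 dBW


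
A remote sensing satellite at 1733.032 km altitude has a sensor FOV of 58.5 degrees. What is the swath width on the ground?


FOV = 58.5 deg = 1.0210 rad
swath = 2 * alt * tan(FOV/2) = 2 * 1733.032 * tan(0.5105088)
swath = 2 * 1733.032 * 0.5600269
swath = 1941.0891 km

1941.0891 km


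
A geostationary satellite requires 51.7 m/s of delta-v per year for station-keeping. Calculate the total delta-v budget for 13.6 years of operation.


dV = rate * years = 51.7 * 13.6
dV = 703.1200 m/s

703.1200 m/s


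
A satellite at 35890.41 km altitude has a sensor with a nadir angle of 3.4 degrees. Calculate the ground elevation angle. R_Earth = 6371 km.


r = R_E + alt = 42261.4100 km
Law of sines in the satellite / Earth-center / ground-point triangle:
  sin(nadir)/R_E = sin(90 + el)/r  =>  cos(el) = (r/R_E)*sin(nadir)
cos(el) = (42261.4100 / 6371.0000) * sin(3.4 deg) = 0.3934031
el = arccos(0.3934031) = 66.8336 deg
(Earth-central angle = 90 - nadir - el = 19.7664 deg)

66.8336 degrees


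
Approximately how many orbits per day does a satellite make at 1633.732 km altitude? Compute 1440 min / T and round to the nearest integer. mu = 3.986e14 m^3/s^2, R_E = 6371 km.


r = 8.004732e+06 m
T = 2*pi*sqrt(r^3/mu) = 7127.4046 s = 118.7901 min
revs/day = 1440 / 118.7901 = 12.1222
Rounded: 12 revolutions per day

12 revolutions per day


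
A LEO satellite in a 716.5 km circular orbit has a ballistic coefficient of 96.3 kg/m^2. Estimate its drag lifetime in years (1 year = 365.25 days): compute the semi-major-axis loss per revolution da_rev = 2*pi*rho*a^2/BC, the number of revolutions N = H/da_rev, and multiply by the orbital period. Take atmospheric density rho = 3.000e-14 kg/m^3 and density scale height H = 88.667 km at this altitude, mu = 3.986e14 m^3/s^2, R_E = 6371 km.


a = R_E + alt = 7087.5000 km = 7.0875e+06 m
da_rev = 2*pi*rho*a^2/BC = 2*pi*3.000e-14*(7.0875e+06)^2/96.3 = 0.0983243264 m per revolution
N = H/da_rev = 88667.0000 m / 0.0983243264 m = 901780.9047 revolutions
P = 2*pi*sqrt(a^3/mu) = 5938.1454 s
lifetime = N*P = 901780.9047 * 5938.1454 = 5.3549062e+09 s = 61978.0804 days
years = 61978.0804 / 365.25 = 169.6867 years

169.6867 years


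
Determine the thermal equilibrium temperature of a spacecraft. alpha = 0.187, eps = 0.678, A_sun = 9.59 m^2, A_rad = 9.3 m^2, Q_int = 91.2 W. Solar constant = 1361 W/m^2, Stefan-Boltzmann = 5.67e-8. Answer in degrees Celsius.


Numerator = alpha*S*A_sun + Q_int = 0.187*1361*9.59 + 91.2 = 2531.9221 W
Denominator = eps*sigma*A_rad = 0.678*5.67e-8*9.3 = 3.5751618e-07 W/K^4
T^4 = 7.0819791e+09 K^4
T = 290.0939 K = 16.9439 C

16.9439 degrees Celsius


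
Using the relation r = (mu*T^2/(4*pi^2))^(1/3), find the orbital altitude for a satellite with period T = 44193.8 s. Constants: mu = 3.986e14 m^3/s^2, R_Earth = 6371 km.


T = 44193.8 s
r = (mu*T^2/(4*pi^2))^(1/3) = (3.986e14 * 44193.8^2 / (4*pi^2))^(1/3)
r = 2.7016769e+07 m = 27016.7694 km
alt = r - R_E = 27016.7694 - 6371 = 20645.7694 km

20645.7694 km


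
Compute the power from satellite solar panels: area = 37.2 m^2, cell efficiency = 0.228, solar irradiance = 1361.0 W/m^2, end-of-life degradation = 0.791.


P = area * eta * S * degradation
P = 37.2 * 0.228 * 1361.0 * 0.791
P = 9130.8750 W

9130.8750 W


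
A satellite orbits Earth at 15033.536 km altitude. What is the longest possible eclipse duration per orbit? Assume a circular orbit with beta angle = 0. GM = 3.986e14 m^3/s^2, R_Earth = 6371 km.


r = 21404.5360 km
T = 519.4200 min
Eclipse fraction = arcsin(R_E/r)/pi = arcsin(6371.0000/21404.5360)/pi
= arcsin(0.2976472)/pi = 0.0962019
Eclipse duration = 0.0962019 * 519.4200 = 49.9692 min

49.9692 minutes


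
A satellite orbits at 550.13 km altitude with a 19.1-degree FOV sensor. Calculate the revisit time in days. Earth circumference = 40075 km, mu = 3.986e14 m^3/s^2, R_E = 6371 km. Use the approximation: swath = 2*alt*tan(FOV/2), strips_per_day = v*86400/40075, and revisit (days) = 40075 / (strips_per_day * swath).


swath = 2*550.13*tan(0.1666789) = 185.1076 km
v = sqrt(mu/r) = 7588.9230 m/s = 7.5889 km/s
strips/day = v*86400/40075 = 7.5889*86400/40075 = 16.3614
coverage/day = strips * swath = 16.3614 * 185.1076 = 3028.6182 km
revisit = 40075 / 3028.6182 = 13.2321 days

13.2321 days


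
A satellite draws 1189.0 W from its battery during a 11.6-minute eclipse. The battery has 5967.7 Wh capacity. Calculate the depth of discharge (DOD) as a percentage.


E_used = P * t / 60 = 1189.0 * 11.6 / 60 = 229.8733 Wh
DOD = E_used / E_total * 100 = 229.8733 / 5967.7 * 100
DOD = 3.8520 %

3.8520 %


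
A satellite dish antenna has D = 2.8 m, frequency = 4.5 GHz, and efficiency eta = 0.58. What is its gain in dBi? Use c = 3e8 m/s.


lambda = c/f = 3e8 / 4.5e+09 = 0.06666667 m
G = eta*(pi*D/lambda)^2 = 0.58*(pi*2.8/0.06666667)^2
G = 10097.7897 (linear)
G = 10*log10(10097.7897) = 40.0423 dBi

40.0423 dBi


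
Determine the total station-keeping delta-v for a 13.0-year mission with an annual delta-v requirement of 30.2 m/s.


dV = rate * years = 30.2 * 13.0
dV = 392.6000 m/s

392.6000 m/s


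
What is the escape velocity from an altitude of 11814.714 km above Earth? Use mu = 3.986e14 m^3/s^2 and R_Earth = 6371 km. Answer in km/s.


r = 6371.0 + 11814.714 = 18185.7140 km = 1.8185714e+07 m
v_esc = sqrt(2*mu/r) = sqrt(2*3.986e14 / 1.8185714e+07)
v_esc = 6620.9219 m/s = 6.6209 km/s

6.6209 km/s


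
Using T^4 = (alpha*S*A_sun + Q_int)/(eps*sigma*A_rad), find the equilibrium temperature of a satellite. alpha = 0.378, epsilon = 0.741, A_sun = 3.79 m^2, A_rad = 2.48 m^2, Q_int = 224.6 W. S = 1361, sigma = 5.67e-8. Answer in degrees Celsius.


Numerator = alpha*S*A_sun + Q_int = 0.378*1361*3.79 + 224.6 = 2174.3958 W
Denominator = eps*sigma*A_rad = 0.741*5.67e-8*2.48 = 1.0419646e-07 W/K^4
T^4 = 2.0868232e+10 K^4
T = 380.0768 K = 106.9268 C

106.9268 degrees Celsius


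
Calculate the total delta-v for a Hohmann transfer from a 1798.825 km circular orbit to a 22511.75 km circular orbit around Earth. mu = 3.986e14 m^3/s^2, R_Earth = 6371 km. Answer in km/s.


r1 = 8169.8250 km = 8.169825e+06 m
r2 = 28882.7500 km = 2.888275e+07 m
dv1 = sqrt(mu/r1)*(sqrt(2*r2/(r1+r2)) - 1) = 1736.4894 m/s
dv2 = sqrt(mu/r2)*(1 - sqrt(2*r1/(r1+r2))) = 1247.9624 m/s
total dv = |dv1| + |dv2| = 1736.4894 + 1247.9624 = 2984.4518 m/s = 2.9845 km/s

2.9845 km/s


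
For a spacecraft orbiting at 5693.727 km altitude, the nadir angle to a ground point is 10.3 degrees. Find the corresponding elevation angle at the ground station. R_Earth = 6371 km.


r = R_E + alt = 12064.7270 km
Law of sines in the satellite / Earth-center / ground-point triangle:
  sin(nadir)/R_E = sin(90 + el)/r  =>  cos(el) = (r/R_E)*sin(nadir)
cos(el) = (12064.7270 / 6371.0000) * sin(10.3 deg) = 0.3385968
el = arccos(0.3385968) = 70.2086 deg
(Earth-central angle = 90 - nadir - el = 9.4914 deg)

70.2086 degrees


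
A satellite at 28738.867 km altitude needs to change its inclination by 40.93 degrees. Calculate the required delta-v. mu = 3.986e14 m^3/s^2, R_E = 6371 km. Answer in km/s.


r = 35109.8670 km = 3.5109867e+07 m
V = sqrt(mu/r) = 3369.4115 m/s
di = 40.93 deg = 0.7143633 rad
dV = 2*V*sin(di/2) = 2*3369.4115*sin(0.3571816)
dV = 2356.1293 m/s = 2.3561 km/s

2.3561 km/s


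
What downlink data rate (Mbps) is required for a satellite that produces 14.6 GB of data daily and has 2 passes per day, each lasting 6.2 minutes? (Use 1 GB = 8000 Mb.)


total contact time = 2 * 6.2 * 60 = 744.0000 s
data = 14.6 GB = 116800.0000 Mb
rate = 116800.0000 / 744.0000 = 156.9892 Mbps

156.9892 Mbps


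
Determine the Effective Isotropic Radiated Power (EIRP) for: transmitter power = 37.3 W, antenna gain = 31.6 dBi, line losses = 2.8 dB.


Pt = 37.3 W = 15.7171 dBW
EIRP = Pt_dBW + Gt - losses = 15.7171 + 31.6 - 2.8 = 44.5171 dBW

44.5171 dBW


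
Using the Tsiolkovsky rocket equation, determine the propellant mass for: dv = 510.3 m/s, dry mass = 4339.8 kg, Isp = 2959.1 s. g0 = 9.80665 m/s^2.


ve = Isp * g0 = 2959.1 * 9.80665 = 29018.858015 m/s
mass ratio = exp(dv/ve) = exp(510.3/29018.858015) = 1.01774065
m_prop = m_dry * (mr - 1) = 4339.8 * (1.01774065 - 1)
m_prop = 76.9909 kg

76.9909 kg


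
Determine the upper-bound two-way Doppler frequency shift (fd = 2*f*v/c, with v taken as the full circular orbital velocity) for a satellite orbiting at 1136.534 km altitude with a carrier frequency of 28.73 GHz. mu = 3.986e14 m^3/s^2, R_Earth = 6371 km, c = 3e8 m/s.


r = 7.507534e+06 m
v = sqrt(mu/r) = 7286.5172 m/s (worst-case radial velocity)
f = 28.73 GHz = 2.873e+10 Hz
fd = 2*f*v/c = 2*2.873e+10*7286.5172/3.0e+08
fd = 1.3956109e+06 Hz

1.3956e+06 Hz


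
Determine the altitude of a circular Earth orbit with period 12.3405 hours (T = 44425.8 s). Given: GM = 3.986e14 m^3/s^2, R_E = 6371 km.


T = 44425.8 s
r = (mu*T^2/(4*pi^2))^(1/3) = (3.986e14 * 44425.8^2 / (4*pi^2))^(1/3)
r = 2.7111238e+07 m = 27111.2385 km
alt = r - R_E = 27111.2385 - 6371 = 20740.2385 km

20740.2385 km


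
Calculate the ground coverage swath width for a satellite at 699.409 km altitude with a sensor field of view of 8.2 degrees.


FOV = 8.2 deg = 0.143117 rad
swath = 2 * alt * tan(FOV/2) = 2 * 699.409 * tan(0.0715585)
swath = 2 * 699.409 * 0.07168089
swath = 100.2685 km

100.2685 km


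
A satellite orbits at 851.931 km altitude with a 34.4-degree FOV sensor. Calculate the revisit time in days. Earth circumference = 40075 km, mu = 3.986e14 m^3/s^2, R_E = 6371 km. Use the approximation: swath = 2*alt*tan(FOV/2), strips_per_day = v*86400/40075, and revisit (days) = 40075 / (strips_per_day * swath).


swath = 2*851.931*tan(0.3001966) = 527.4334 km
v = sqrt(mu/r) = 7428.6845 m/s = 7.4287 km/s
strips/day = v*86400/40075 = 7.4287*86400/40075 = 16.0159
coverage/day = strips * swath = 16.0159 * 527.4334 = 8447.3356 km
revisit = 40075 / 8447.3356 = 4.7441 days

4.7441 days


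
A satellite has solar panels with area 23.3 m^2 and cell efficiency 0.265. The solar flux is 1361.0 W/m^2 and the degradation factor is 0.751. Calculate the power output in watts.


P = area * eta * S * degradation
P = 23.3 * 0.265 * 1361.0 * 0.751
P = 6311.0244 W

6311.0244 W


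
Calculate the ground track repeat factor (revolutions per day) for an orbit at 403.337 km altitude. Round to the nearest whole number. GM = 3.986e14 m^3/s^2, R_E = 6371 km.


r = 6.774337e+06 m
T = 2*pi*sqrt(r^3/mu) = 5548.9577 s = 92.4826 min
revs/day = 1440 / 92.4826 = 15.5705
Rounded: 16 revolutions per day

16 revolutions per day


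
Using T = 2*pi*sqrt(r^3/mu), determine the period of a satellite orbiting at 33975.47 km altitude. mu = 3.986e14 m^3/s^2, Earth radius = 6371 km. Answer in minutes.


r = 40346.4700 km = 4.034647e+07 m
T = 2*pi*sqrt(r^3/mu) = 2*pi*sqrt(6.5677503e+22 / 3.986e14)
T = 80652.8161 s = 1344.2136 min

1344.2136 minutes


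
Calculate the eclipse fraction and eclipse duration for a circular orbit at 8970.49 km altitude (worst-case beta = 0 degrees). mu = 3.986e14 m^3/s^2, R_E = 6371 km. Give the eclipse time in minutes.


r = 15341.4900 km
T = 315.1819 min
Eclipse fraction = arcsin(R_E/r)/pi = arcsin(6371.0000/15341.4900)/pi
= arcsin(0.4152791)/pi = 0.1363161
Eclipse duration = 0.1363161 * 315.1819 = 42.9644 min

42.9644 minutes


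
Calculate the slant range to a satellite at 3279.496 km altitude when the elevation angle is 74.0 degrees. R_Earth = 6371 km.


h = 3279.496 km, el = 74.0 deg
d = -R_E*sin(el) + sqrt((R_E*sin(el))^2 + 2*R_E*h + h^2)
d = -6371.0000*sin(1.2915) + sqrt((6371.0000*0.9612617)^2 + 2*6371.0000*3279.496 + 3279.496^2)
d = 3365.1767 km

3365.1767 km


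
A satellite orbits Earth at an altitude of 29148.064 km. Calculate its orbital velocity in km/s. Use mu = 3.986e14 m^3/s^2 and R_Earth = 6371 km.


r = R_E + alt = 6371.0 + 29148.064 = 35519.0640 km = 3.5519064e+07 m
v = sqrt(mu/r) = sqrt(3.986e14 / 3.5519064e+07) = 3349.9467 m/s = 3.3499 km/s

3.3499 km/s


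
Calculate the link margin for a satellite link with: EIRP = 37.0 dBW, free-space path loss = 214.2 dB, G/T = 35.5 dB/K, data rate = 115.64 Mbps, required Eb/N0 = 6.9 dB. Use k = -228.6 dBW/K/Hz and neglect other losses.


C/N0 = EIRP - FSPL + G/T - k = 37.0 - 214.2 + 35.5 - (-228.6)
C/N0 = 86.9000 dB-Hz
R_b = 115.64 Mbps = 1.1564e+08 bps -> 10*log10(R_b) = 80.6311 dB-Hz
Eb/N0 = C/N0 - 10*log10(R_b) = 86.9000 - 80.6311 = 6.2689 dB
Margin = Eb/N0 - Eb/N0_req = 6.2689 - 6.9 = -0.6310808 dB (negative margin: link does not close)

-0.6311 dB


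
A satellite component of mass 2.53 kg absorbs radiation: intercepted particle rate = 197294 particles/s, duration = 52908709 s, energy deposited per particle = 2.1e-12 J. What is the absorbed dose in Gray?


Total energy deposited = rate * time * E_per
  = 197294 * 52908709 * 2.1e-12 = 21.9210 J
Dose = E_total / mass = 21.9210 / 2.53
Dose = 8.6644 Gy

8.6644 Gy


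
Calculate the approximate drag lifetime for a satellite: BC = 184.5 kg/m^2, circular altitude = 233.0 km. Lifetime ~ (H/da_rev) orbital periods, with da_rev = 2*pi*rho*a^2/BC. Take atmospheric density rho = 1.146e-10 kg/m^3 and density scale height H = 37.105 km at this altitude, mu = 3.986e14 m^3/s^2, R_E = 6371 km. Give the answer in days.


a = R_E + alt = 6604.0000 km = 6.604e+06 m
da_rev = 2*pi*rho*a^2/BC = 2*pi*1.146e-10*(6.604e+06)^2/184.5 = 170.208892 m per revolution
N = H/da_rev = 37105.0000 m / 170.208892 m = 217.9968 revolutions
P = 2*pi*sqrt(a^3/mu) = 5340.9907 s
lifetime = N*P = 217.9968 * 5340.9907 = 1.1643191e+06 s = 13.4759 days

13.4759 days


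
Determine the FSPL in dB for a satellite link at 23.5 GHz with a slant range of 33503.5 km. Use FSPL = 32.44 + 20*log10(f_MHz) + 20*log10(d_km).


f = 23.5 GHz = 23500.0000 MHz
d = 33503.5 km
FSPL = 32.44 + 20*log10(23500.0000) + 20*log10(33503.5)
FSPL = 32.44 + 87.4214 + 90.5018
FSPL = 210.3632 dB

210.3632 dB


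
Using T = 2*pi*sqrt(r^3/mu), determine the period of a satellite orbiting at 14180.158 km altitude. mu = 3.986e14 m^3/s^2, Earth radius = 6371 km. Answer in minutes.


r = 20551.1580 km = 2.0551158e+07 m
T = 2*pi*sqrt(r^3/mu) = 2*pi*sqrt(8.6797835e+21 / 3.986e14)
T = 29320.1149 s = 488.6686 min

488.6686 minutes


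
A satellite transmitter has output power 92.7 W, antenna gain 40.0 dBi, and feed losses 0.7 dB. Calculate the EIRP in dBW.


Pt = 92.7 W = 19.6708 dBW
EIRP = Pt_dBW + Gt - losses = 19.6708 + 40.0 - 0.7 = 58.9708 dBW

58.9708 dBW


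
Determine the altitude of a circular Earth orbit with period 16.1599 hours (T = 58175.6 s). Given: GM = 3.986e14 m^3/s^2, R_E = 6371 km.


T = 58175.6 s
r = (mu*T^2/(4*pi^2))^(1/3) = (3.986e14 * 58175.6^2 / (4*pi^2))^(1/3)
r = 3.2450378e+07 m = 32450.3785 km
alt = r - R_E = 32450.3785 - 6371 = 26079.3785 km

26079.3785 km


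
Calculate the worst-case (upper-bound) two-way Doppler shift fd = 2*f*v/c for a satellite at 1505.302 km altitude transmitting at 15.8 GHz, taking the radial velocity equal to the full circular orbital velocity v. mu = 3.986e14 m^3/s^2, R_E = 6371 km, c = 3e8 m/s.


r = 7.876302e+06 m
v = sqrt(mu/r) = 7113.8953 m/s (worst-case radial velocity)
f = 15.8 GHz = 1.58e+10 Hz
fd = 2*f*v/c = 2*1.58e+10*7113.8953/3.0e+08
fd = 749330.3017 Hz

749330.3017 Hz


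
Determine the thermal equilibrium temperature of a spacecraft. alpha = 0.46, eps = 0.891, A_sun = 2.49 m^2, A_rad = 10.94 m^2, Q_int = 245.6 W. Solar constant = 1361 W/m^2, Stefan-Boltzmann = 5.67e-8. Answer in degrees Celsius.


Numerator = alpha*S*A_sun + Q_int = 0.46*1361*2.49 + 245.6 = 1804.4894 W
Denominator = eps*sigma*A_rad = 0.891*5.67e-8*10.94 = 5.5268552e-07 W/K^4
T^4 = 3.2649479e+09 K^4
T = 239.0392 K = -34.1108 C

-34.1108 degrees Celsius


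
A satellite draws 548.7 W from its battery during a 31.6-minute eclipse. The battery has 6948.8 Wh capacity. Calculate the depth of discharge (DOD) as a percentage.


E_used = P * t / 60 = 548.7 * 31.6 / 60 = 288.9820 Wh
DOD = E_used / E_total * 100 = 288.9820 / 6948.8 * 100
DOD = 4.1587 %

4.1587 %


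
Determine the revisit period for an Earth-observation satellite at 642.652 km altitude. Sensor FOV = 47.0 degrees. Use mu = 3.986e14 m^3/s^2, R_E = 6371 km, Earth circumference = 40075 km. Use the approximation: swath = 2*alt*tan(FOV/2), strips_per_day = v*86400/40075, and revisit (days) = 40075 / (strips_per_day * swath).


swath = 2*642.652*tan(0.4101524) = 558.8661 km
v = sqrt(mu/r) = 7538.7014 m/s = 7.5387 km/s
strips/day = v*86400/40075 = 7.5387*86400/40075 = 16.2531
coverage/day = strips * swath = 16.2531 * 558.8661 = 9083.3178 km
revisit = 40075 / 9083.3178 = 4.4119 days

4.4119 days


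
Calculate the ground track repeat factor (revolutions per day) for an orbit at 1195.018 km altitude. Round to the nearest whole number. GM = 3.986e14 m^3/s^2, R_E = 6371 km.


r = 7.566018e+06 m
T = 2*pi*sqrt(r^3/mu) = 6549.5623 s = 109.1594 min
revs/day = 1440 / 109.1594 = 13.1917
Rounded: 13 revolutions per day

13 revolutions per day


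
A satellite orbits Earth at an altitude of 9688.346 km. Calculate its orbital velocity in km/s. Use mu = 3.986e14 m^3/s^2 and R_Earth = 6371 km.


r = R_E + alt = 6371.0 + 9688.346 = 16059.3460 km = 1.6059346e+07 m
v = sqrt(mu/r) = sqrt(3.986e14 / 1.6059346e+07) = 4982.0114 m/s = 4.9820 km/s

4.9820 km/s


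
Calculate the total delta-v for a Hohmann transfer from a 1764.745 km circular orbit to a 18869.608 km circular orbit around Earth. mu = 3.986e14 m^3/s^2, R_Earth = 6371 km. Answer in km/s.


r1 = 8135.7450 km = 8.135745e+06 m
r2 = 25240.6080 km = 2.5240608e+07 m
dv1 = sqrt(mu/r1)*(sqrt(2*r2/(r1+r2)) - 1) = 1608.7136 m/s
dv2 = sqrt(mu/r2)*(1 - sqrt(2*r1/(r1+r2))) = 1199.2362 m/s
total dv = |dv1| + |dv2| = 1608.7136 + 1199.2362 = 2807.9498 m/s = 2.8079 km/s

2.8079 km/s


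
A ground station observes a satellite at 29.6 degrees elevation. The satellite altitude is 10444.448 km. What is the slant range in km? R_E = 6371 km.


h = 10444.448 km, el = 29.6 deg
d = -R_E*sin(el) + sqrt((R_E*sin(el))^2 + 2*R_E*h + h^2)
d = -6371.0000*sin(0.5166175) + sqrt((6371.0000*0.4939419)^2 + 2*6371.0000*10444.448 + 10444.448^2)
d = 12729.8924 km

12729.8924 km


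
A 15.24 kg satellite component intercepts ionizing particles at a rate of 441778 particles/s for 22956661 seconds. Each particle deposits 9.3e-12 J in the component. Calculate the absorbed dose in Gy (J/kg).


Total energy deposited = rate * time * E_per
  = 441778 * 22956661 * 9.3e-12 = 94.3183 J
Dose = E_total / mass = 94.3183 / 15.24
Dose = 6.1889 Gy

6.1889 Gy


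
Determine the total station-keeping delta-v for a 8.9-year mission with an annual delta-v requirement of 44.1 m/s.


dV = rate * years = 44.1 * 8.9
dV = 392.4900 m/s

392.4900 m/s


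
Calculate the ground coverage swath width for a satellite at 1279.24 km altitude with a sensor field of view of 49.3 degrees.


FOV = 49.3 deg = 0.8604473 rad
swath = 2 * alt * tan(FOV/2) = 2 * 1279.24 * tan(0.4302237)
swath = 2 * 1279.24 * 0.4588918
swath = 1174.0654 km

1174.0654 km


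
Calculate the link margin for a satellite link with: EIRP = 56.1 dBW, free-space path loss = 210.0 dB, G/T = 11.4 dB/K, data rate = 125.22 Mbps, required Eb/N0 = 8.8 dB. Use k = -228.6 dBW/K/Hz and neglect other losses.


C/N0 = EIRP - FSPL + G/T - k = 56.1 - 210.0 + 11.4 - (-228.6)
C/N0 = 86.1000 dB-Hz
R_b = 125.22 Mbps = 1.2522e+08 bps -> 10*log10(R_b) = 80.9767 dB-Hz
Eb/N0 = C/N0 - 10*log10(R_b) = 86.1000 - 80.9767 = 5.1233 dB
Margin = Eb/N0 - Eb/N0_req = 5.1233 - 8.8 = -3.6767 dB (negative margin: link does not close)

-3.6767 dB


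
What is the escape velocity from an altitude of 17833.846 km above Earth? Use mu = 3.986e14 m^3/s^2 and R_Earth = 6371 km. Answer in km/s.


r = 6371.0 + 17833.846 = 24204.8460 km = 2.4204846e+07 m
v_esc = sqrt(2*mu/r) = sqrt(2*3.986e14 / 2.4204846e+07)
v_esc = 5738.9506 m/s = 5.7390 km/s

5.7390 km/s


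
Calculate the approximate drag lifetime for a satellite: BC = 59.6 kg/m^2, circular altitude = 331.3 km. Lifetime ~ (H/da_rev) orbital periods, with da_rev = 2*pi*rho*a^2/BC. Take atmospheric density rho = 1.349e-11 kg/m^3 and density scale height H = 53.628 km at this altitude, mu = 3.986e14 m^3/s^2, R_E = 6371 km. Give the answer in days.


a = R_E + alt = 6702.3000 km = 6.7023e+06 m
da_rev = 2*pi*rho*a^2/BC = 2*pi*1.349e-11*(6.7023e+06)^2/59.6 = 63.884174 m per revolution
N = H/da_rev = 53628.0000 m / 63.884174 m = 839.4567 revolutions
P = 2*pi*sqrt(a^3/mu) = 5460.6836 s
lifetime = N*P = 839.4567 * 5460.6836 = 4.5840076e+06 s = 53.0556 days

53.0556 days


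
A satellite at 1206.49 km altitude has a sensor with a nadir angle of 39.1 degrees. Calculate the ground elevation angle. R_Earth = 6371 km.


r = R_E + alt = 7577.4900 km
Law of sines in the satellite / Earth-center / ground-point triangle:
  sin(nadir)/R_E = sin(90 + el)/r  =>  cos(el) = (r/R_E)*sin(nadir)
cos(el) = (7577.4900 / 6371.0000) * sin(39.1 deg) = 0.7501082
el = arccos(0.7501082) = 41.4002 deg
(Earth-central angle = 90 - nadir - el = 9.4998 deg)

41.4002 degrees


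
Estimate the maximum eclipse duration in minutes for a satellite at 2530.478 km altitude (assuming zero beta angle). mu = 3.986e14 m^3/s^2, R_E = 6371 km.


r = 8901.4780 km
T = 139.3007 min
Eclipse fraction = arcsin(R_E/r)/pi = arcsin(6371.0000/8901.4780)/pi
= arcsin(0.7157238)/pi = 0.2539031
Eclipse duration = 0.2539031 * 139.3007 = 35.3689 min

35.3689 minutes


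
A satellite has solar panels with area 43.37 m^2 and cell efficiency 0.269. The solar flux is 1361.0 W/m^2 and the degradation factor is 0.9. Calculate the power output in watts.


P = area * eta * S * degradation
P = 43.37 * 0.269 * 1361.0 * 0.9
P = 14290.3326 W

14290.3326 W


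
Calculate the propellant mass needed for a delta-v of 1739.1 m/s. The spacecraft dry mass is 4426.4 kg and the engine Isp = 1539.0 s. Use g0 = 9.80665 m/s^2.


ve = Isp * g0 = 1539.0 * 9.80665 = 15092.434350 m/s
mass ratio = exp(dv/ve) = exp(1739.1/15092.434350) = 1.12213141
m_prop = m_dry * (mr - 1) = 4426.4 * (1.12213141 - 1)
m_prop = 540.6025 kg

540.6025 kg


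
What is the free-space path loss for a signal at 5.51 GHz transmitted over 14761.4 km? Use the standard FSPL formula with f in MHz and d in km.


f = 5.51 GHz = 5510.0000 MHz
d = 14761.4 km
FSPL = 32.44 + 20*log10(5510.0000) + 20*log10(14761.4)
FSPL = 32.44 + 74.8230 + 83.3826
FSPL = 190.6456 dB

190.6456 dB


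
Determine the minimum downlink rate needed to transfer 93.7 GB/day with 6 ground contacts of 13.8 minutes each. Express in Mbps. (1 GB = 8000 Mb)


total contact time = 6 * 13.8 * 60 = 4968.0000 s
data = 93.7 GB = 749600.0000 Mb
rate = 749600.0000 / 4968.0000 = 150.8857 Mbps

150.8857 Mbps


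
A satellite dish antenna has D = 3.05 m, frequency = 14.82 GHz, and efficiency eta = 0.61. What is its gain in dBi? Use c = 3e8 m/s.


lambda = c/f = 3e8 / 1.482e+10 = 0.02024291 m
G = eta*(pi*D/lambda)^2 = 0.61*(pi*3.05/0.02024291)^2
G = 136673.1352 (linear)
G = 10*log10(136673.1352) = 51.3568 dBi

51.3568 dBi


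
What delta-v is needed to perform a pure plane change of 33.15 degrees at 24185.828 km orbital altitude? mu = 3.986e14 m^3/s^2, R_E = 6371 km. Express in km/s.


r = 30556.8280 km = 3.0556828e+07 m
V = sqrt(mu/r) = 3611.7236 m/s
di = 33.15 deg = 0.5785766 rad
dV = 2*V*sin(di/2) = 2*3611.7236*sin(0.2892883)
dV = 2060.6342 m/s = 2.0606 km/s

2.0606 km/s


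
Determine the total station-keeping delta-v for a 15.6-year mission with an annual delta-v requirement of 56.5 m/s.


dV = rate * years = 56.5 * 15.6
dV = 881.4000 m/s

881.4000 m/s


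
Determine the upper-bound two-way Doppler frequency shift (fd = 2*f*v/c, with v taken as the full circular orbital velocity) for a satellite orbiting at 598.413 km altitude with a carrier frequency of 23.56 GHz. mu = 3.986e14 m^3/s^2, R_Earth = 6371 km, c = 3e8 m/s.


r = 6.969413e+06 m
v = sqrt(mu/r) = 7562.5898 m/s (worst-case radial velocity)
f = 23.56 GHz = 2.356e+10 Hz
fd = 2*f*v/c = 2*2.356e+10*7562.5898/3.0e+08
fd = 1.1878308e+06 Hz

1.1878e+06 Hz


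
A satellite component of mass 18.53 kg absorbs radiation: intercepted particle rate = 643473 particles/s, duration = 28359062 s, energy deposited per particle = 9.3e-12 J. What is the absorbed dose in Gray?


Total energy deposited = rate * time * E_per
  = 643473 * 28359062 * 9.3e-12 = 169.7091 J
Dose = E_total / mass = 169.7091 / 18.53
Dose = 9.1586 Gy

9.1586 Gy
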